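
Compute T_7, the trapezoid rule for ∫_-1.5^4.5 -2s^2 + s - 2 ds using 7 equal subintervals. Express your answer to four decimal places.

-67.4694

Δs = (4.5 − (-1.5))/7 = 6/7.
f(-1.5) = -8, f(-9/14) = -170/49, f(3/14) = -92/49, f(15/14) = -158/49, f(27/14) = -368/49, f(39/14) = -722/49, f(51/14) = -1220/49, f(4.5) = -38.
T_7 = (Δs/2)·[f(s_0) + 2f(s_1) + ... + 2f(s_{6}) + f(s_7)].
Sum ≈ -67.4694.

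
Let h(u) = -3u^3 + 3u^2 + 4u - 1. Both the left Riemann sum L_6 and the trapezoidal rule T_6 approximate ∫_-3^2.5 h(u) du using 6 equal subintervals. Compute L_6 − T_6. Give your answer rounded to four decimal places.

52.3073

L_6 ≈ 119.429253.
T_6 ≈ 67.121962.
L_6 − T_6 ≈ 52.3073.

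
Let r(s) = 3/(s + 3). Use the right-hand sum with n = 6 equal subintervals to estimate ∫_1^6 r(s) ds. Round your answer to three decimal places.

2.268

Δs = (6 − 1)/6 = 5/6.
Right endpoints: 11/6, 8/3, 3.5, 13/3, 31/6, 6.
r(11/6) = 18/29, r(8/3) = 9/17, r(3.5) = 6/13, r(13/3) = 9/22, r(31/6) = 18/49, r(6) = 1/3.
Sum = Δs · [r(11/6) + r(8/3) + r(3.5) + ...].
Sum ≈ 2.268.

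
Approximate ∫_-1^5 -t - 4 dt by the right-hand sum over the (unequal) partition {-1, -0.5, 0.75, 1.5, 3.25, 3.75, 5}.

-39.625

Subinterval widths: 0.5, 1.25, 0.75, 1.75, 0.5, 1.25.
Right endpoints: -0.5, 0.75, 1.5, 3.25, 3.75, 5.
f(-0.5) = -3.5, f(0.75) = -4.75, f(1.5) = -5.5, f(3.25) = -7.25, f(3.75) = -7.75, f(5) = -9.
Sum = Σ Δt_i · f(t_i).
Sum = -39.625.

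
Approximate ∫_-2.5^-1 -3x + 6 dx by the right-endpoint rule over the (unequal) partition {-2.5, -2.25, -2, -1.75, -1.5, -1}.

16.125

Subinterval widths: 0.25, 0.25, 0.25, 0.25, 0.5.
Right endpoints: -2.25, -2, -1.75, -1.5, -1.
f(-2.25) = 12.75, f(-2) = 12, f(-1.75) = 11.25, f(-1.5) = 10.5, f(-1) = 9.
Sum = Σ Δx_i · f(x_i).
Sum = 16.125.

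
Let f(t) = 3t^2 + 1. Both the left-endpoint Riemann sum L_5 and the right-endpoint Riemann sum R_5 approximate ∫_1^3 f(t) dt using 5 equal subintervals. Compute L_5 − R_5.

-9.6

L_5 = 23.36.
R_5 = 32.96.
L_5 − R_5 = -9.6.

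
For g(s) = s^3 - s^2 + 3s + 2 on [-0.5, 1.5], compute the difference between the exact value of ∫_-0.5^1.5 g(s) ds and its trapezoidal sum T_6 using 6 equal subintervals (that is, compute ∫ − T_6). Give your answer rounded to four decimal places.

Exact integral: ∫_-0.5^1.5 g(s) ds ≈ 7.083333.
T_6 ≈ 7.101852.
Error ≈ 7.083333 − 7.101852 ≈ -0.0185.

-0.0185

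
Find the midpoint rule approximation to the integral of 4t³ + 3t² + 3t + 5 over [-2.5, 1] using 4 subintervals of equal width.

-10.47265625

Δt = (1 − (-2.5))/4 = 0.875.
Midpoints: -2.0625, -1.1875, -0.3125, 0.5625.
f(-2.0625) = -24085/1024, f(-1.1875) = -1055/1024, f(-0.3125) = 4335/1024, f(0.5625) = 8549/1024.
Sum = Δt · [f(-2.0625) + f(-1.1875) + f(-0.3125) + f(0.5625)].
Sum = -10.47265625.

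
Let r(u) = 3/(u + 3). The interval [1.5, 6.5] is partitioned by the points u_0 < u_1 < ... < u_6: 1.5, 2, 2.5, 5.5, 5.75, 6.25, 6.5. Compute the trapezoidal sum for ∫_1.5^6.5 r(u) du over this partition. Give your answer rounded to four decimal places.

Subinterval widths: 0.5, 0.5, 3, 0.25, 0.5, 0.25.
r(1.5) = 2/3, r(2) = 0.6, r(2.5) = 6/11, r(5.5) = 6/17, r(5.75) = 12/35, r(6.25) = 12/37, r(6.5) = 6/19.
On each subinterval the trapezoid contributes (Δu_i/2)·[r(u_{i-1}) + r(u_i)].
Sum ≈ 2.2844.

2.2844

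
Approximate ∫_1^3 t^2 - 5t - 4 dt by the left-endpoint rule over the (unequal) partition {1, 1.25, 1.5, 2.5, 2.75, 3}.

-18.53125

Subinterval widths: 0.25, 0.25, 1, 0.25, 0.25.
Left endpoints: 1, 1.25, 1.5, 2.5, 2.75.
f(1) = -8, f(1.25) = -8.6875, f(1.5) = -9.25, f(2.5) = -10.25, f(2.75) = -10.1875.
Sum = Σ Δt_i · f(t_i).
Sum = -18.53125.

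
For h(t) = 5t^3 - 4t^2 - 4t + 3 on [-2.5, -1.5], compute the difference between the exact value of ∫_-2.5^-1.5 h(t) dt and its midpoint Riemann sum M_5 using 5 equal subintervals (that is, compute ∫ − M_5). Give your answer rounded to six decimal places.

Exact integral: ∫_-2.5^-1.5 h(t) dt ≈ -47.83333333.
M_5 = -47.72.
Error ≈ -47.83333333 − (-47.72) ≈ -0.113333.

-0.113333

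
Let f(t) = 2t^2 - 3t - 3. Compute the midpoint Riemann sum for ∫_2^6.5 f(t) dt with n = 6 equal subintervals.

106.453125

Δt = (6.5 − 2)/6 = 0.75.
Midpoints: 2.375, 3.125, 3.875, 4.625, 5.375, 6.125.
f(2.375) = 1.15625, f(3.125) = 7.15625, f(3.875) = 15.40625, f(4.625) = 25.90625, f(5.375) = 38.65625, f(6.125) = 53.65625.
Sum = Δt · [f(2.375) + f(3.125) + f(3.875) + ...].
Sum = 106.453125.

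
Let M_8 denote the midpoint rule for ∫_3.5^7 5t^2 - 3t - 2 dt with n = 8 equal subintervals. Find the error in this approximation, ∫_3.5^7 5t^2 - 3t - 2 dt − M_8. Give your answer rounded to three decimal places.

Exact integral: ∫_3.5^7 f(t) dt ≈ 438.08333.
M_8 ≈ 437.80420.
Error ≈ 438.08333 − 437.80420 ≈ 0.279.

0.279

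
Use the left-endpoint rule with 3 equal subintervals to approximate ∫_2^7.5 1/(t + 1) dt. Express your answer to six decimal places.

1.265421

Δt = (7.5 − 2)/3 = 11/6.
Left endpoints: 2, 23/6, 17/3.
f(2) = 1/3, f(23/6) = 6/29, f(17/3) = 0.15.
Sum = Δt · [f(2) + f(23/6) + f(17/3)].
Sum ≈ 1.265421.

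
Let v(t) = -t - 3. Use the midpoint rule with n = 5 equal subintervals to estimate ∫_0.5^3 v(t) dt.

Δt = (3 − 0.5)/5 = 0.5.
Midpoints: 0.75, 1.25, 1.75, 2.25, 2.75.
v(0.75) = -3.75, v(1.25) = -4.25, v(1.75) = -4.75, v(2.25) = -5.25, v(2.75) = -5.75.
Sum = Δt · [v(0.75) + v(1.25) + v(1.75) + v(2.25) + v(2.75)].
Sum = -11.875.

-11.875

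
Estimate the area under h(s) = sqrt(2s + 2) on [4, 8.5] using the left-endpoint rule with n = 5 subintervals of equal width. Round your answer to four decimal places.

16.5211

Δs = (8.5 − 4)/5 = 0.9.
Left endpoints: 4, 4.9, 5.8, 6.7, 7.6.
h(4) ≈ 3.1623, h(4.9) ≈ 3.4351, h(5.8) ≈ 3.6878, h(6.7) ≈ 3.9243, h(7.6) ≈ 4.1473.
Sum = Δs · [h(4) + h(4.9) + h(5.8) + h(6.7) + h(7.6)].
Sum ≈ 16.5211.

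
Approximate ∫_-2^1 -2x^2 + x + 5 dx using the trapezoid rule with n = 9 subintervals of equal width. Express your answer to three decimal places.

7.389

Δx = (1 − (-2))/9 = 1/3.
f(-2) = -5, f(-5/3) = -20/9, f(-4/3) = 1/9, f(-1) = 2, f(-2/3) = 31/9, f(-1/3) = 40/9, f(0) = 5, f(1/3) = 46/9, f(2/3) = 43/9, f(1) = 4.
T_9 = (Δx/2)·[f(x_0) + 2f(x_1) + ... + 2f(x_{8}) + f(x_9)].
Sum ≈ 7.389.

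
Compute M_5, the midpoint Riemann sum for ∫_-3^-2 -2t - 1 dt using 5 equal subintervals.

Δt = (-2 − (-3))/5 = 0.2.
Midpoints: -2.9, -2.7, -2.5, -2.3, -2.1.
f(-2.9) = 4.8, f(-2.7) = 4.4, f(-2.5) = 4, f(-2.3) = 3.6, f(-2.1) = 3.2.
Sum = Δt · [f(-2.9) + f(-2.7) + f(-2.5) + f(-2.3) + f(-2.1)].
Sum = 4.

4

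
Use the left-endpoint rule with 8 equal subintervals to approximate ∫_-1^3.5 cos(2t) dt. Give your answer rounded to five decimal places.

Δt = (3.5 − (-1))/8 = 0.5625.
Left endpoints: -1, -0.4375, 0.125, 0.6875, 1.25, 1.8125, 2.375, 2.9375.
f(-1) ≈ -0.41615, f(-0.4375) ≈ 0.64100, f(0.125) ≈ 0.96891, f(0.6875) ≈ 0.19455, f(1.25) ≈ -0.80114, f(1.8125) ≈ -0.88542, f(2.375) ≈ 0.03760, f(2.9375) ≈ 0.91784.
Sum = Δt · [f(-1) + f(-0.4375) + f(0.125) + ...].
Sum ≈ 0.36967.

0.36967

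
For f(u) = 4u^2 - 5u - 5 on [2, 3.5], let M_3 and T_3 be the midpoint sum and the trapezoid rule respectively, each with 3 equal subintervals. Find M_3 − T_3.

M_3 = 18.25.
T_3 = 18.625.
M_3 − T_3 = -0.375.

-0.375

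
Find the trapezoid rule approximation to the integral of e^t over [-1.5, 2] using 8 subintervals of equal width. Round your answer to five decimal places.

Δt = (2 − (-1.5))/8 = 0.4375.
f(-1.5) ≈ 0.22313, f(-1.0625) ≈ 0.34559, f(-0.625) ≈ 0.53526, f(-0.1875) ≈ 0.82903, f(0.25) ≈ 1.28403, f(0.6875) ≈ 1.98874, f(1.125) ≈ 3.08022, f(1.5625) ≈ 4.77073, f(2) ≈ 7.38906.
T_8 = (Δt/2)·[f(t_0) + 2f(t_1) + ... + 2f(t_{7}) + f(t_8)].
Sum ≈ 7.27986.

7.27986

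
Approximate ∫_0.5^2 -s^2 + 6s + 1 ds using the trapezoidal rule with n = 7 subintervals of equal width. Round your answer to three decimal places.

10.114

Δs = (2 − 0.5)/7 = 3/14.
f(0.5) = 3.75, f(5/7) = 234/49, f(13/14) = 1119/196, f(8/7) = 321/49, f(19/14) = 1431/196, f(11/7) = 390/49, f(25/14) = 1671/196, f(2) = 9.
T_7 = (Δs/2)·[f(s_0) + 2f(s_1) + ... + 2f(s_{6}) + f(s_7)].
Sum ≈ 10.114.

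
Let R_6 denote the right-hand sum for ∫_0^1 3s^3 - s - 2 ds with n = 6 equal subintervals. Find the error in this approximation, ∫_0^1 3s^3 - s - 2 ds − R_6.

Exact integral: ∫_0^1 f(s) ds = -1.75.
R_6 = -1.5625.
Error = -1.75 − (-1.5625) = -0.1875.

-0.1875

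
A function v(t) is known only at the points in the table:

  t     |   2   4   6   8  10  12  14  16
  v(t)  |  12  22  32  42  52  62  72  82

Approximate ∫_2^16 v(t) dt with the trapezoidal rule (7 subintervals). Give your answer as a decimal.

Δt = 2.
T_7 = (2/2)·[12 + 2·22 + 2·32 + 2·42 + 2·52 + 2·62 + 2·72 + 82] = 658.

658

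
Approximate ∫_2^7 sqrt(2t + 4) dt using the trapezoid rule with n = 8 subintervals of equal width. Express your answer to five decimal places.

Δt = (7 − 2)/8 = 0.625.
f(2) ≈ 2.82843, f(2.625) ≈ 3.04138, f(3.25) ≈ 3.24037, f(3.875) ≈ 3.42783, f(4.5) ≈ 3.60555, f(5.125) ≈ 3.77492, f(5.75) ≈ 3.93700, f(6.375) ≈ 4.09268, f(7) ≈ 4.24264.
T_8 = (Δt/2)·[f(t_0) + 2f(t_1) + ... + 2f(t_{7}) + f(t_8)].
Sum ≈ 17.90954.

17.90954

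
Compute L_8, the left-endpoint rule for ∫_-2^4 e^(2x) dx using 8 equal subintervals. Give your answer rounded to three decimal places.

Δx = (4 − (-2))/8 = 0.75.
Left endpoints: -2, -1.25, -0.5, 0.25, 1, 1.75, 2.5, 3.25.
f(-2) ≈ 0.018, f(-1.25) ≈ 0.082, f(-0.5) ≈ 0.368, f(0.25) ≈ 1.649, f(1) ≈ 7.389, f(1.75) ≈ 33.115, f(2.5) ≈ 148.413, f(3.25) ≈ 665.142.
Sum = Δx · [f(-2) + f(-1.25) + f(-0.5) + ...].
Sum ≈ 642.132.

642.132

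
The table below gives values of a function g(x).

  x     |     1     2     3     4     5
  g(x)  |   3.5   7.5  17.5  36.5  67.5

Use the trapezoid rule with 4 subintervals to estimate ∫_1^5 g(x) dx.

97

Δx = 1.
T_4 = (1/2)·[3.5 + 2·7.5 + 2·17.5 + 2·36.5 + 67.5] = 97.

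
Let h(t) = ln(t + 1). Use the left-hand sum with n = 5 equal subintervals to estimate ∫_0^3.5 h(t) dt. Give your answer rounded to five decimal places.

2.71075

Δt = (3.5 − 0)/5 = 0.7.
Left endpoints: 0, 0.7, 1.4, 2.1, 2.8.
h(0) ≈ 0.00000, h(0.7) ≈ 0.53063, h(1.4) ≈ 0.87547, h(2.1) ≈ 1.13140, h(2.8) ≈ 1.33500.
Sum = Δt · [h(0) + h(0.7) + h(1.4) + h(2.1) + h(2.8)].
Sum ≈ 2.71075.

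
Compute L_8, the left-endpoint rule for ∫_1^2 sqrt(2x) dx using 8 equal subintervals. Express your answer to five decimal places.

Δx = (2 − 1)/8 = 0.125.
Left endpoints: 1, 1.125, 1.25, 1.375, 1.5, 1.625, 1.75, 1.875.
f(1) ≈ 1.41421, f(1.125) ≈ 1.50000, f(1.25) ≈ 1.58114, f(1.375) ≈ 1.65831, f(1.5) ≈ 1.73205, f(1.625) ≈ 1.80278, f(1.75) ≈ 1.87083, f(1.875) ≈ 1.93649.
Sum = Δx · [f(1) + f(1.125) + f(1.25) + ...].
Sum ≈ 1.68698.

1.68698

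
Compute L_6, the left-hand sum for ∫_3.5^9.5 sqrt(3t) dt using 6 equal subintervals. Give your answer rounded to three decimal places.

25.186

Δt = (9.5 − 3.5)/6 = 1.
Left endpoints: 3.5, 4.5, 5.5, 6.5, 7.5, 8.5.
f(3.5) ≈ 3.240, f(4.5) ≈ 3.674, f(5.5) ≈ 4.062, f(6.5) ≈ 4.416, f(7.5) ≈ 4.743, f(8.5) ≈ 5.050.
Sum = Δt · [f(3.5) + f(4.5) + f(5.5) + ...].
Sum ≈ 25.186.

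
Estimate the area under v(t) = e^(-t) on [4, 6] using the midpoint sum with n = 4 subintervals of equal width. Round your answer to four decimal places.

0.0157

Δt = (6 − 4)/4 = 0.5.
Midpoints: 4.25, 4.75, 5.25, 5.75.
v(4.25) ≈ 0.0143, v(4.75) ≈ 0.0087, v(5.25) ≈ 0.0052, v(5.75) ≈ 0.0032.
Sum = Δt · [v(4.25) + v(4.75) + v(5.25) + v(5.75)].
Sum ≈ 0.0157.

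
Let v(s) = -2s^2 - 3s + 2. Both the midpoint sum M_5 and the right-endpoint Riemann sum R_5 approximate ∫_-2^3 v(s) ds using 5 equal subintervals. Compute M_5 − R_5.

M_5 = -20.
R_5 = -35.
M_5 − R_5 = 15.

15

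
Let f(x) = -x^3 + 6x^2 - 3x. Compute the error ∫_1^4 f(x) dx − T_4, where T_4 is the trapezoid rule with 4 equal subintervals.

0.421875

Exact integral: ∫_1^4 f(x) dx = 39.75.
T_4 = 39.328125.
Error = 39.75 − 39.328125 = 0.421875.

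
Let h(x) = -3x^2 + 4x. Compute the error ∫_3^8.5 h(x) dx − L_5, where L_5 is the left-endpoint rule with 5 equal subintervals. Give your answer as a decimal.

-88.935

Exact integral: ∫_3^8.5 h(x) dx = -460.625.
L_5 = -371.69.
Error = -460.625 − (-371.69) = -88.935.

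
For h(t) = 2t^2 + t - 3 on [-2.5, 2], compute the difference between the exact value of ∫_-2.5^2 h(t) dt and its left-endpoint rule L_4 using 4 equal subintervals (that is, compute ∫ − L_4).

-1.8984375

Exact integral: ∫_-2.5^2 h(t) dt = 1.125.
L_4 = 3.0234375.
Error = 1.125 − 3.0234375 = -1.8984375.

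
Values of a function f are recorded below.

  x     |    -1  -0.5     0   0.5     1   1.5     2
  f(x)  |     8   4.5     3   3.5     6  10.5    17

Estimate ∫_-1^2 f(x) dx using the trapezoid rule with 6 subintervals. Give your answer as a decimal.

Δx = 0.5.
T_6 = (0.5/2)·[8 + 2·4.5 + 2·3 + 2·3.5 + 2·6 + 2·10.5 + 17] = 20.

20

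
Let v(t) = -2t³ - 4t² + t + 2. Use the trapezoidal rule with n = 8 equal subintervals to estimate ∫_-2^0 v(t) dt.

Δt = (0 − (-2))/8 = 0.25.
v(-2) = 0, v(-1.75) = -1.28125, v(-1.5) = -1.75, v(-1.25) = -1.59375, v(-1) = -1, v(-0.75) = -0.15625, v(-0.5) = 0.75, v(-0.25) = 1.53125, v(0) = 2.
T_8 = (Δt/2)·[v(t_0) + 2v(t_1) + ... + 2v(t_{7}) + v(t_8)].
Sum = -0.625.

-0.625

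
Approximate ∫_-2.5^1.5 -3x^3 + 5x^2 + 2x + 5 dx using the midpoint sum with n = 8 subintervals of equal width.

Δx = (1.5 − (-2.5))/8 = 0.5.
Midpoints: -2.25, -1.75, -1.25, -0.75, -0.25, 0.25, 0.75, 1.25.
f(-2.25) = 59.984375, f(-1.75) = 32.890625, f(-1.25) = 16.171875, f(-0.75) = 7.578125, f(-0.25) = 4.859375, f(0.25) = 5.765625, f(0.75) = 8.046875, f(1.25) = 9.453125.
Sum = Δx · [f(-2.25) + f(-1.75) + f(-1.25) + ...].
Sum = 72.375.

72.375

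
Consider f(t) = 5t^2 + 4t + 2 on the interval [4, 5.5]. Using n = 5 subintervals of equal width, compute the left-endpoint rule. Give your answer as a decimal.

Δt = (5.5 − 4)/5 = 0.3.
Left endpoints: 4, 4.3, 4.6, 4.9, 5.2.
f(4) = 98, f(4.3) = 111.65, f(4.6) = 126.2, f(4.9) = 141.65, f(5.2) = 158.
Sum = Δt · [f(4) + f(4.3) + f(4.6) + f(4.9) + f(5.2)].
Sum = 190.65.

190.65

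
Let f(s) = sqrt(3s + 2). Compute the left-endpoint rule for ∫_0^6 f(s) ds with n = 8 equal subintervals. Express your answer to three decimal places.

Δs = (6 − 0)/8 = 0.75.
Left endpoints: 0, 0.75, 1.5, 2.25, 3, 3.75, 4.5, 5.25.
f(0) ≈ 1.414, f(0.75) ≈ 2.062, f(1.5) ≈ 2.550, f(2.25) ≈ 2.958, f(3) ≈ 3.317, f(3.75) ≈ 3.640, f(4.5) ≈ 3.937, f(5.25) ≈ 4.213.
Sum = Δs · [f(0) + f(0.75) + f(1.5) + ...].
Sum ≈ 18.068.

18.068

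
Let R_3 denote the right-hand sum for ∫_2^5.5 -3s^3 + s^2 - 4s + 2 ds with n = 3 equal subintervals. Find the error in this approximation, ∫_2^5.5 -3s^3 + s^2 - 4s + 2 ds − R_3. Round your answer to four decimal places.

Exact integral: ∫_2^5.5 f(s) ds ≈ -667.005208.
R_3 ≈ -963.018519.
Error ≈ -667.005208 − (-963.018519) ≈ 296.0133.

296.0133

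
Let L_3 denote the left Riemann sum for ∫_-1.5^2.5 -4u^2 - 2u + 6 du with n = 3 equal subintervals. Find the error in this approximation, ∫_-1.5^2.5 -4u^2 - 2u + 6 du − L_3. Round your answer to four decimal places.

Exact integral: ∫_-1.5^2.5 f(u) du ≈ -5.333333.
L_3 ≈ 5.925926.
Error ≈ -5.333333 − 5.925926 ≈ -11.2593.

-11.2593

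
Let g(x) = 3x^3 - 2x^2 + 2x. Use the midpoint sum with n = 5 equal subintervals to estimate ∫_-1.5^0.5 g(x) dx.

-7.91

Δx = (0.5 − (-1.5))/5 = 0.4.
Midpoints: -1.3, -0.9, -0.5, -0.1, 0.3.
g(-1.3) = -12.571, g(-0.9) = -5.607, g(-0.5) = -1.875, g(-0.1) = -0.223, g(0.3) = 0.501.
Sum = Δx · [g(-1.3) + g(-0.9) + g(-0.5) + g(-0.1) + g(0.3)].
Sum = -7.91.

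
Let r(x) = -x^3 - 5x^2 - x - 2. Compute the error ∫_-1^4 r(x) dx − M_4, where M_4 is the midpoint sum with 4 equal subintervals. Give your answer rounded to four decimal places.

-6.1849

Exact integral: ∫_-1^4 r(x) dx ≈ -189.583333.
M_4 = -183.3984375.
Error ≈ -189.583333 − (-183.3984375) ≈ -6.1849.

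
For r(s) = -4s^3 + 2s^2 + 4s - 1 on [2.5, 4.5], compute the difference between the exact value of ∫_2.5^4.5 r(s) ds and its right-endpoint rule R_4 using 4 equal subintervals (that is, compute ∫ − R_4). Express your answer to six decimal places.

69.833333

Exact integral: ∫_2.5^4.5 r(s) ds ≈ -294.66666667.
R_4 = -364.5.
Error ≈ -294.66666667 − (-364.5) ≈ 69.833333.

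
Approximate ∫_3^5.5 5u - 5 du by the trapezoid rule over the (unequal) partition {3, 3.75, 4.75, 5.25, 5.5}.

40.625

Subinterval widths: 0.75, 1, 0.5, 0.25.
f(3) = 10, f(3.75) = 13.75, f(4.75) = 18.75, f(5.25) = 21.25, f(5.5) = 22.5.
On each subinterval the trapezoid contributes (Δu_i/2)·[f(u_{i-1}) + f(u_i)].
Sum = 40.625.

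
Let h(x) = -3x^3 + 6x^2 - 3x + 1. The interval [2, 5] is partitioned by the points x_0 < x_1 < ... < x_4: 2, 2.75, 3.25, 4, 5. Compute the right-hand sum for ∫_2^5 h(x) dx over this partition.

-361.62890625

Subinterval widths: 0.75, 0.5, 0.75, 1.
Right endpoints: 2.75, 3.25, 4, 5.
h(2.75) = -24.265625, h(3.25) = -48.359375, h(4) = -107, h(5) = -239.
Sum = Σ Δx_i · h(x_i).
Sum = -361.62890625.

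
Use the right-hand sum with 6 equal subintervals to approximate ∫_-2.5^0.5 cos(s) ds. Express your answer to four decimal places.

1.4750

Δs = (0.5 − (-2.5))/6 = 0.5.
Right endpoints: -2, -1.5, -1, -0.5, 0, 0.5.
f(-2) ≈ -0.4161, f(-1.5) ≈ 0.0707, f(-1) ≈ 0.5403, f(-0.5) ≈ 0.8776, f(0) ≈ 1.0000, f(0.5) ≈ 0.8776.
Sum = Δs · [f(-2) + f(-1.5) + f(-1) + ...].
Sum ≈ 1.4750.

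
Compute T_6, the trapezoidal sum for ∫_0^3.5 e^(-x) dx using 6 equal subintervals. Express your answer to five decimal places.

Δx = (3.5 − 0)/6 = 7/12.
f(0) ≈ 1.00000, f(7/12) ≈ 0.55804, f(7/6) ≈ 0.31140, f(1.75) ≈ 0.17377, f(7/3) ≈ 0.09697, f(35/12) ≈ 0.05411, f(3.5) ≈ 0.03020.
T_6 = (Δx/2)·[f(x_0) + 2f(x_1) + ... + 2f(x_{5}) + f(x_6)].
Sum ≈ 0.99715.

0.99715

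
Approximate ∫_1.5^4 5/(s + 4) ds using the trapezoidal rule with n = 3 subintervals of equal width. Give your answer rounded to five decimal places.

1.87849

Δs = (4 − 1.5)/3 = 5/6.
f(1.5) = 10/11, f(7/3) = 15/19, f(19/6) = 30/43, f(4) = 0.625.
T_3 = (Δs/2)·[f(s_0) + 2f(s_1) + 2f(s_2) + f(s_3)].
Sum ≈ 1.87849.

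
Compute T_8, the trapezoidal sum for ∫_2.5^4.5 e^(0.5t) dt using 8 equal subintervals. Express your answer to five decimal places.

12.01040

Δt = (4.5 − 2.5)/8 = 0.25.
f(2.5) ≈ 3.49034, f(2.75) ≈ 3.95508, f(3) ≈ 4.48169, f(3.25) ≈ 5.07842, f(3.5) ≈ 5.75460, f(3.75) ≈ 6.52082, f(4) ≈ 7.38906, f(4.25) ≈ 8.37290, f(4.5) ≈ 9.48774.
T_8 = (Δt/2)·[f(t_0) + 2f(t_1) + ... + 2f(t_{7}) + f(t_8)].
Sum ≈ 12.01040.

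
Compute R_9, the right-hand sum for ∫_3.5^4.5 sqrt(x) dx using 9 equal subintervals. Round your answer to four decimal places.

2.0126

Δx = (4.5 − 3.5)/9 = 1/9.
Right endpoints: 65/18, 67/18, 23/6, 71/18, 73/18, 25/6, 77/18, 79/18, 4.5.
f(65/18) ≈ 1.9003, f(67/18) ≈ 1.9293, f(23/6) ≈ 1.9579, f(71/18) ≈ 1.9861, f(73/18) ≈ 2.0138, f(25/6) ≈ 2.0412, f(77/18) ≈ 2.0683, f(79/18) ≈ 2.0950, f(4.5) ≈ 2.1213.
Sum = Δx · [f(65/18) + f(67/18) + f(23/6) + ...].
Sum ≈ 2.0126.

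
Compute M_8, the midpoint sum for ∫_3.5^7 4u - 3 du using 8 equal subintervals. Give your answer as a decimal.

63

Δu = (7 − 3.5)/8 = 0.4375.
Midpoints: 3.71875, 4.15625, 4.59375, 5.03125, 5.46875, 5.90625, 6.34375, 6.78125.
f(3.71875) = 11.875, f(4.15625) = 13.625, f(4.59375) = 15.375, f(5.03125) = 17.125, f(5.46875) = 18.875, f(5.90625) = 20.625, f(6.34375) = 22.375, f(6.78125) = 24.125.
Sum = Δu · [f(3.71875) + f(4.15625) + f(4.59375) + ...].
Sum = 63.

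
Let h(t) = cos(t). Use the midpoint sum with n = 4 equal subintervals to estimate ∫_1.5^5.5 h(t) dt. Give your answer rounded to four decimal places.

Δt = (5.5 − 1.5)/4 = 1.
Midpoints: 2, 3, 4, 5.
h(2) ≈ -0.4161, h(3) ≈ -0.9900, h(4) ≈ -0.6536, h(5) ≈ 0.2837.
Sum = Δt · [h(2) + h(3) + h(4) + h(5)].
Sum ≈ -1.7761.

-1.7761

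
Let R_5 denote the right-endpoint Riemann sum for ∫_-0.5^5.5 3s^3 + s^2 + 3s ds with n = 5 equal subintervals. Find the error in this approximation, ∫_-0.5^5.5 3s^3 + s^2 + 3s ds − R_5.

Exact integral: ∫_-0.5^5.5 f(s) ds = 786.75.
R_5 = 1149.09.
Error = 786.75 − 1149.09 = -362.34.

-362.34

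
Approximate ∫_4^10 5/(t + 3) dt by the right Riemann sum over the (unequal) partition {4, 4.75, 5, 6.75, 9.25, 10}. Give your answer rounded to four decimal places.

2.8464

Subinterval widths: 0.75, 0.25, 1.75, 2.5, 0.75.
Right endpoints: 4.75, 5, 6.75, 9.25, 10.
f(4.75) = 20/31, f(5) = 0.625, f(6.75) = 20/39, f(9.25) = 20/49, f(10) = 5/13.
Sum = Σ Δt_i · f(t_i).
Sum ≈ 2.8464.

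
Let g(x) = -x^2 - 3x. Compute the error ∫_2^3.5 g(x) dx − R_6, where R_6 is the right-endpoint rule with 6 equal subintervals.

Exact integral: ∫_2^3.5 g(x) dx = -24.
R_6 = -25.609375.
Error = -24 − (-25.609375) = 1.609375.

1.609375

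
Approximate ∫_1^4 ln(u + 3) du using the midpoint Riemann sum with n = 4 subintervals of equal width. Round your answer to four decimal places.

5.0787

Δu = (4 − 1)/4 = 0.75.
Midpoints: 1.375, 2.125, 2.875, 3.625.
f(1.375) ≈ 1.4759, f(2.125) ≈ 1.6341, f(2.875) ≈ 1.7707, f(3.625) ≈ 1.8909.
Sum = Δu · [f(1.375) + f(2.125) + f(2.875) + f(3.625)].
Sum ≈ 5.0787.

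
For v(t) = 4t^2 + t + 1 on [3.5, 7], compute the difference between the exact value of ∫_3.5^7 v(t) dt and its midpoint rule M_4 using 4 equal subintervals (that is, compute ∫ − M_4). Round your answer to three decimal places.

0.893

Exact integral: ∫_3.5^7 v(t) dt ≈ 422.04167.
M_4 = 421.1484375.
Error ≈ 422.04167 − 421.1484375 ≈ 0.893.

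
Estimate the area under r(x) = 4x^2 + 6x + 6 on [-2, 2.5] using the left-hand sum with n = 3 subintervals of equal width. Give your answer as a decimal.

Δx = (2.5 − (-2))/3 = 1.5.
Left endpoints: -2, -0.5, 1.
r(-2) = 10, r(-0.5) = 4, r(1) = 16.
Sum = Δx · [r(-2) + r(-0.5) + r(1)].
Sum = 45.

45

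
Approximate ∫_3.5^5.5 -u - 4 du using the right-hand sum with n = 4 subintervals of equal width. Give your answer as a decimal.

Δu = (5.5 − 3.5)/4 = 0.5.
Right endpoints: 4, 4.5, 5, 5.5.
f(4) = -8, f(4.5) = -8.5, f(5) = -9, f(5.5) = -9.5.
Sum = Δu · [f(4) + f(4.5) + f(5) + f(5.5)].
Sum = -17.5.

-17.5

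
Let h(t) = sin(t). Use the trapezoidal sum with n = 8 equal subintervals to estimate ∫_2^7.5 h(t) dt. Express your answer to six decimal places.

Δt = (7.5 − 2)/8 = 0.6875.
h(2) ≈ 0.909297, h(2.6875) ≈ 0.438647, h(3.375) ≈ -0.231294, h(4.0625) ≈ -0.796151, h(4.75) ≈ -0.999293, h(5.4375) ≈ -0.748426, h(6.125) ≈ -0.157526, h(6.8125) ≈ 0.504942, h(7.5) ≈ 0.938000.
T_8 = (Δt/2)·[h(t_0) + 2h(t_1) + ... + 2h(t_{7}) + h(t_8)].
Sum ≈ -0.732498.

-0.732498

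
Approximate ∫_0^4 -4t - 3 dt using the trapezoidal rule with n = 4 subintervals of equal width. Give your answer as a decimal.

Δt = (4 − 0)/4 = 1.
f(0) = -3, f(1) = -7, f(2) = -11, f(3) = -15, f(4) = -19.
T_4 = (Δt/2)·[f(t_0) + 2f(t_1) + 2f(t_2) + 2f(t_3) + f(t_4)].
Sum = -44.

-44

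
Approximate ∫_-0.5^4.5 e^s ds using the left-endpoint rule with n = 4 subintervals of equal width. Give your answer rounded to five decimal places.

Δs = (4.5 − (-0.5))/4 = 1.25.
Left endpoints: -0.5, 0.75, 2, 3.25.
f(-0.5) ≈ 0.60653, f(0.75) ≈ 2.11700, f(2) ≈ 7.38906, f(3.25) ≈ 25.79034.
Sum = Δs · [f(-0.5) + f(0.75) + f(2) + f(3.25)].
Sum ≈ 44.87866.

44.87866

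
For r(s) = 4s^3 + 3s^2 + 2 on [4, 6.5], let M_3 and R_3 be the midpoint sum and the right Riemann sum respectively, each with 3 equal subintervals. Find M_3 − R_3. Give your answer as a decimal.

-412.5

M_3 ≈ 1735.1388889.
R_3 ≈ 2147.6388889.
M_3 − R_3 = -412.5.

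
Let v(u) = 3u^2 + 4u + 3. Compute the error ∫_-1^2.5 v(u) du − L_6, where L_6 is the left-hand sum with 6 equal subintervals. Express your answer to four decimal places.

Exact integral: ∫_-1^2.5 v(u) du = 37.625.
L_6 ≈ 29.543403.
Error ≈ 37.625 − 29.543403 ≈ 8.0816.

8.0816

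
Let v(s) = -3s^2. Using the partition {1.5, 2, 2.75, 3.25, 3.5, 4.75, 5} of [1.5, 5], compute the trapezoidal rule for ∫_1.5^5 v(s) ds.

-122.953125

Subinterval widths: 0.5, 0.75, 0.5, 0.25, 1.25, 0.25.
v(1.5) = -6.75, v(2) = -12, v(2.75) = -22.6875, v(3.25) = -31.6875, v(3.5) = -36.75, v(4.75) = -67.6875, v(5) = -75.
On each subinterval the trapezoid contributes (Δs_i/2)·[v(s_{i-1}) + v(s_i)].
Sum = -122.953125.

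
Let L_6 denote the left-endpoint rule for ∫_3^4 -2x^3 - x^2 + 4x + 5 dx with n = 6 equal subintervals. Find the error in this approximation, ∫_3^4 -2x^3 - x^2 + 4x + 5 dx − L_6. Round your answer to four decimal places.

Exact integral: ∫_3^4 f(x) dx ≈ -80.833333.
L_6 ≈ -74.518519.
Error ≈ -80.833333 − (-74.518519) ≈ -6.3148.

-6.3148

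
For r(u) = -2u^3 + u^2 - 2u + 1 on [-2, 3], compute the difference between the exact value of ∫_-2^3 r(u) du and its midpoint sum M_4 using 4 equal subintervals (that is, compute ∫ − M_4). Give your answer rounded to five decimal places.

-1.30208

Exact integral: ∫_-2^3 r(u) du ≈ -20.8333333.
M_4 = -19.53125.
Error ≈ -20.8333333 − (-19.53125) ≈ -1.30208.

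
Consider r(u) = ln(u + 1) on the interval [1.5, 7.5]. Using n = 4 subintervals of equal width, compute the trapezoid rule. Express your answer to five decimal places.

Δu = (7.5 − 1.5)/4 = 1.5.
r(1.5) ≈ 0.91629, r(3) ≈ 1.38629, r(4.5) ≈ 1.70475, r(6) ≈ 1.94591, r(7.5) ≈ 2.14007.
T_4 = (Δu/2)·[r(u_0) + 2r(u_1) + 2r(u_2) + 2r(u_3) + r(u_4)].
Sum ≈ 9.84770.

9.84770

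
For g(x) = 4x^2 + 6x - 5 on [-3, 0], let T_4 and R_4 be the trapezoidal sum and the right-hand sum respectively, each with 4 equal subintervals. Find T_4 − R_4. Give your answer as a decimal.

T_4 = -4.875.
R_4 = -11.625.
T_4 − R_4 = 6.75.

6.75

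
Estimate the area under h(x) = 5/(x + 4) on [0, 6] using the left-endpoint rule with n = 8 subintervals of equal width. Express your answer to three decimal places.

4.875

Δx = (6 − 0)/8 = 0.75.
Left endpoints: 0, 0.75, 1.5, 2.25, 3, 3.75, 4.5, 5.25.
h(0) = 1.25, h(0.75) = 20/19, h(1.5) = 10/11, h(2.25) = 0.8, h(3) = 5/7, h(3.75) = 20/31, h(4.5) = 10/17, h(5.25) = 20/37.
Sum = Δx · [h(0) + h(0.75) + h(1.5) + ...].
Sum ≈ 4.875.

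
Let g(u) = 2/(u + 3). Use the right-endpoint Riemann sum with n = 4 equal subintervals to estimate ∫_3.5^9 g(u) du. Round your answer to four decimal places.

1.1345

Δu = (9 − 3.5)/4 = 1.375.
Right endpoints: 4.875, 6.25, 7.625, 9.
g(4.875) = 16/63, g(6.25) = 8/37, g(7.625) = 16/85, g(9) = 1/6.
Sum = Δu · [g(4.875) + g(6.25) + g(7.625) + g(9)].
Sum ≈ 1.1345.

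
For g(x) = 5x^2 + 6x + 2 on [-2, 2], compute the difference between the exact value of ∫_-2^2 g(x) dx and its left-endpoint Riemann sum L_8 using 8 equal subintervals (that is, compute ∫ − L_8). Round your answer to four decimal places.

5.1667

Exact integral: ∫_-2^2 g(x) dx ≈ 34.666667.
L_8 = 29.5.
Error ≈ 34.666667 − 29.5 ≈ 5.1667.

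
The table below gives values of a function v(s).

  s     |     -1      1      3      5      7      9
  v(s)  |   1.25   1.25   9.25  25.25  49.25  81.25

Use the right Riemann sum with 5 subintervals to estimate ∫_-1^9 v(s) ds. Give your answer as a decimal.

332.5

Δs = 2.
Sum = 2·[1.25 + 9.25 + 25.25 + 49.25 + 81.25] = 332.5.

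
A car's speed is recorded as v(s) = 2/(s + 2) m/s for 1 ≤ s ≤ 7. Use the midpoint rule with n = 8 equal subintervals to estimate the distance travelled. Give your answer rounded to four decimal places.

Δs = (7 − 1)/8 = 0.75.
Midpoints: 1.375, 2.125, 2.875, 3.625, 4.375, 5.125, 5.875, 6.625.
v(1.375) = 16/27, v(2.125) = 16/33, v(2.875) = 16/39, v(3.625) = 16/45, v(4.375) = 16/51, v(5.125) = 16/57, v(5.875) = 16/63, v(6.625) = 16/69.
Sum = Δs · [v(1.375) + v(2.125) + v(2.875) + ...].
Sum ≈ 2.1926.

2.1926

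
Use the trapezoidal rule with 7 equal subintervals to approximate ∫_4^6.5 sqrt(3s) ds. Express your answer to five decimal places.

Δs = (6.5 − 4)/7 = 5/14.
f(4) ≈ 3.46410, f(61/14) ≈ 3.61544, f(33/7) ≈ 3.76070, f(71/14) ≈ 3.90055, f(38/7) ≈ 4.03556, f(81/14) ≈ 4.16619, f(43/7) ≈ 4.29285, f(6.5) ≈ 4.41588.
T_7 = (Δs/2)·[f(s_0) + 2f(s_1) + ... + 2f(s_{6}) + f(s_7)].
Sum ≈ 9.89689.

9.89689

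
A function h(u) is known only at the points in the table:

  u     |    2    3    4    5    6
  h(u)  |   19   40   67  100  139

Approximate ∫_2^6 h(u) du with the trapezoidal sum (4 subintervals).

286

Δu = 1.
T_4 = (1/2)·[19 + 2·40 + 2·67 + 2·100 + 139] = 286.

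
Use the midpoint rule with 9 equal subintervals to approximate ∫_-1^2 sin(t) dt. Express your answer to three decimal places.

Δt = (2 − (-1))/9 = 1/3.
Midpoints: -5/6, -0.5, -1/6, 1/6, 0.5, 5/6, 7/6, 1.5, 11/6.
f(-5/6) ≈ -0.740, f(-0.5) ≈ -0.479, f(-1/6) ≈ -0.166, f(1/6) ≈ 0.166, f(0.5) ≈ 0.479, f(5/6) ≈ 0.740, f(7/6) ≈ 0.919, f(1.5) ≈ 0.997, f(11/6) ≈ 0.966.
Sum = Δt · [f(-5/6) + f(-0.5) + f(-1/6) + ...].
Sum ≈ 0.961.

0.961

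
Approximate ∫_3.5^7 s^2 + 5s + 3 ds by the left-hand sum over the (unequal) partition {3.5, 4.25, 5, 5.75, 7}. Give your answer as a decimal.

177.0625

Subinterval widths: 0.75, 0.75, 0.75, 1.25.
Left endpoints: 3.5, 4.25, 5, 5.75.
f(3.5) = 32.75, f(4.25) = 42.3125, f(5) = 53, f(5.75) = 64.8125.
Sum = Σ Δs_i · f(s_i).
Sum = 177.0625.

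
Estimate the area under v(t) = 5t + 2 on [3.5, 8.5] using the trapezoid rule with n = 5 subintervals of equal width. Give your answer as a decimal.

Δt = (8.5 − 3.5)/5 = 1.
v(3.5) = 19.5, v(4.5) = 24.5, v(5.5) = 29.5, v(6.5) = 34.5, v(7.5) = 39.5, v(8.5) = 44.5.
T_5 = (Δt/2)·[v(t_0) + 2v(t_1) + ... + 2v(t_{4}) + v(t_5)].
Sum = 160.

160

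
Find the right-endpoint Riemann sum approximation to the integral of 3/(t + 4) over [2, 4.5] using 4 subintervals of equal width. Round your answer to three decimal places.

1.000

Δt = (4.5 − 2)/4 = 0.625.
Right endpoints: 2.625, 3.25, 3.875, 4.5.
f(2.625) = 24/53, f(3.25) = 12/29, f(3.875) = 8/21, f(4.5) = 6/17.
Sum = Δt · [f(2.625) + f(3.25) + f(3.875) + f(4.5)].
Sum ≈ 1.000.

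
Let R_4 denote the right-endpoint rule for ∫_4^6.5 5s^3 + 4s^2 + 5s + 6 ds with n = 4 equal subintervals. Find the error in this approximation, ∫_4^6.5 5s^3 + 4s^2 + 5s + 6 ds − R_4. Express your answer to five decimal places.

Exact integral: ∫_4^6.5 f(s) ds ≈ 2272.7864583.
R_4 ≈ 2652.0751953.
Error ≈ 2272.7864583 − 2652.0751953 ≈ -379.28874.

-379.28874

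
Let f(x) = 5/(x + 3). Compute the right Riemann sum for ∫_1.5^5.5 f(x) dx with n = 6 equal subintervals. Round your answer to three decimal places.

Δx = (5.5 − 1.5)/6 = 2/3.
Right endpoints: 13/6, 17/6, 3.5, 25/6, 29/6, 5.5.
f(13/6) = 30/31, f(17/6) = 6/7, f(3.5) = 10/13, f(25/6) = 30/43, f(29/6) = 30/47, f(5.5) = 10/17.
Sum = Δx · [f(13/6) + f(17/6) + f(3.5) + ...].
Sum ≈ 3.012.

3.012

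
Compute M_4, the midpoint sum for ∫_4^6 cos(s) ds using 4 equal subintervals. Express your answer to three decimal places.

Δs = (6 − 4)/4 = 0.5.
Midpoints: 4.25, 4.75, 5.25, 5.75.
f(4.25) ≈ -0.446, f(4.75) ≈ 0.038, f(5.25) ≈ 0.512, f(5.75) ≈ 0.861.
Sum = Δs · [f(4.25) + f(4.75) + f(5.25) + f(5.75)].
Sum ≈ 0.482.

0.482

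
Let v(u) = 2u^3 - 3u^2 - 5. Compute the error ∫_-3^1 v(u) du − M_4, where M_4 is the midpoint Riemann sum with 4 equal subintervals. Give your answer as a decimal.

-3

Exact integral: ∫_-3^1 v(u) du = -88.
M_4 = -85.
Error = -88 − (-85) = -3.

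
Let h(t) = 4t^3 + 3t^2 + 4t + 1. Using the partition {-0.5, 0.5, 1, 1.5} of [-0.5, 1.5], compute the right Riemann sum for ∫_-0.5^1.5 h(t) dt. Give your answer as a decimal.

Subinterval widths: 1, 0.5, 0.5.
Right endpoints: 0.5, 1, 1.5.
h(0.5) = 4.25, h(1) = 12, h(1.5) = 27.25.
Sum = Σ Δt_i · h(t_i).
Sum = 23.875.

23.875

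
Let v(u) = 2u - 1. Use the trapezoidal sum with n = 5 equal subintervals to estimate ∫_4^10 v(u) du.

Δu = (10 − 4)/5 = 1.2.
v(4) = 7, v(5.2) = 9.4, v(6.4) = 11.8, v(7.6) = 14.2, v(8.8) = 16.6, v(10) = 19.
T_5 = (Δu/2)·[v(u_0) + 2v(u_1) + ... + 2v(u_{4}) + v(u_5)].
Sum = 78.

78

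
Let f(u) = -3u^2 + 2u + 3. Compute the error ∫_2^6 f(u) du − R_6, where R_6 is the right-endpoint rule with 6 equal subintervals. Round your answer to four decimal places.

30.2222

Exact integral: ∫_2^6 f(u) du = -164.
R_6 ≈ -194.222222.
Error ≈ -164 − (-194.222222) ≈ 30.2222.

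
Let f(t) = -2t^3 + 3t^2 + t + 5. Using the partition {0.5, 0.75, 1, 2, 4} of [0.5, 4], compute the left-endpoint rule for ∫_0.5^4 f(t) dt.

Subinterval widths: 0.25, 0.25, 1, 2.
Left endpoints: 0.5, 0.75, 1, 2.
f(0.5) = 6, f(0.75) = 6.59375, f(1) = 7, f(2) = 3.
Sum = Σ Δt_i · f(t_i).
Sum = 16.1484375.

16.1484375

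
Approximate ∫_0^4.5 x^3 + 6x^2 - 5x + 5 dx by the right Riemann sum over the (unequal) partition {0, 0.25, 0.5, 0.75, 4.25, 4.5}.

Subinterval widths: 0.25, 0.25, 0.25, 3.5, 0.25.
Right endpoints: 0.25, 0.5, 0.75, 4.25, 4.5.
f(0.25) = 4.140625, f(0.5) = 4.125, f(0.75) = 5.046875, f(4.25) = 168.890625, f(4.5) = 195.125.
Sum = Σ Δx_i · f(x_i).
Sum = 643.2265625.

643.2265625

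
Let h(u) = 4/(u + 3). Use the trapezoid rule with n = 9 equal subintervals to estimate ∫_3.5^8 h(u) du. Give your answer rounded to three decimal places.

Δu = (8 − 3.5)/9 = 0.5.
h(3.5) = 8/13, h(4) = 4/7, h(4.5) = 8/15, h(5) = 0.5, h(5.5) = 8/17, h(6) = 4/9, h(6.5) = 8/19, h(7) = 0.4, h(7.5) = 8/21, h(8) = 4/11.
T_9 = (Δu/2)·[h(u_0) + 2h(u_1) + ... + 2h(u_{8}) + h(u_9)].
Sum ≈ 2.106.

2.106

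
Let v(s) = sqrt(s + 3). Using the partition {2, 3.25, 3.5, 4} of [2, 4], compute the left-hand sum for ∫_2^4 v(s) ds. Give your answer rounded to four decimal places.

4.6948

Subinterval widths: 1.25, 0.25, 0.5.
Left endpoints: 2, 3.25, 3.5.
v(2) ≈ 2.2361, v(3.25) ≈ 2.5000, v(3.5) ≈ 2.5495.
Sum = Σ Δs_i · v(s_i).
Sum ≈ 4.6948.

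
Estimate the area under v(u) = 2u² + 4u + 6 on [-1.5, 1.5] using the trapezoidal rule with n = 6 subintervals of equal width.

Δu = (1.5 − (-1.5))/6 = 0.5.
v(-1.5) = 4.5, v(-1) = 4, v(-0.5) = 4.5, v(0) = 6, v(0.5) = 8.5, v(1) = 12, v(1.5) = 16.5.
T_6 = (Δu/2)·[v(u_0) + 2v(u_1) + ... + 2v(u_{5}) + v(u_6)].
Sum = 22.75.

22.75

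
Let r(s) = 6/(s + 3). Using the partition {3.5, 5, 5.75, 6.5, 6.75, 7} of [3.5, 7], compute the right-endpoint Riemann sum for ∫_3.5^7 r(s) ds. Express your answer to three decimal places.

2.417

Subinterval widths: 1.5, 0.75, 0.75, 0.25, 0.25.
Right endpoints: 5, 5.75, 6.5, 6.75, 7.
r(5) = 0.75, r(5.75) = 24/35, r(6.5) = 12/19, r(6.75) = 8/13, r(7) = 0.6.
Sum = Σ Δs_i · r(s_i).
Sum ≈ 2.417.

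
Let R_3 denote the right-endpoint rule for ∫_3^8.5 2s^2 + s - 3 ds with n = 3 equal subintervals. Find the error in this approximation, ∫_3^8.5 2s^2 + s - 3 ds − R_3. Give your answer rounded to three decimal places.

Exact integral: ∫_3^8.5 f(s) ds ≈ 406.54167.
R_3 ≈ 533.70370.
Error ≈ 406.54167 − 533.70370 ≈ -127.162.

-127.162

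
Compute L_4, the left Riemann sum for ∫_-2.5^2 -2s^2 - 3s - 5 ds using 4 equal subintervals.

Δs = (2 − (-2.5))/4 = 1.125.
Left endpoints: -2.5, -1.375, -0.25, 0.875.
f(-2.5) = -10, f(-1.375) = -4.65625, f(-0.25) = -4.375, f(0.875) = -9.15625.
Sum = Δs · [f(-2.5) + f(-1.375) + f(-0.25) + f(0.875)].
Sum = -31.7109375.

-31.7109375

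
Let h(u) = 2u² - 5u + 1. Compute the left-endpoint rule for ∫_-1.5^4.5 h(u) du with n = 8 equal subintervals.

Δu = (4.5 − (-1.5))/8 = 0.75.
Left endpoints: -1.5, -0.75, 0, 0.75, 1.5, 2.25, 3, 3.75.
h(-1.5) = 13, h(-0.75) = 5.875, h(0) = 1, h(0.75) = -1.625, h(1.5) = -2, h(2.25) = -0.125, h(3) = 4, h(3.75) = 10.375.
Sum = Δu · [h(-1.5) + h(-0.75) + h(0) + ...].
Sum = 22.875.

22.875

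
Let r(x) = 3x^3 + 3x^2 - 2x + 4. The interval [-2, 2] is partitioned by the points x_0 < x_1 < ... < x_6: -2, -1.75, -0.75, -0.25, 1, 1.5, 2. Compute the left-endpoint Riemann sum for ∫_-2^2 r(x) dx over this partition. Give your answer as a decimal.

21.30859375

Subinterval widths: 0.25, 1, 0.5, 1.25, 0.5, 0.5.
Left endpoints: -2, -1.75, -0.75, -0.25, 1, 1.5.
r(-2) = -4, r(-1.75) = 0.609375, r(-0.75) = 5.921875, r(-0.25) = 4.640625, r(1) = 8, r(1.5) = 17.875.
Sum = Σ Δx_i · r(x_i).
Sum = 21.30859375.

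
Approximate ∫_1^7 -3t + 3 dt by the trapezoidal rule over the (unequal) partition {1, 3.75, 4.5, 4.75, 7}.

-54

Subinterval widths: 2.75, 0.75, 0.25, 2.25.
f(1) = 0, f(3.75) = -8.25, f(4.5) = -10.5, f(4.75) = -11.25, f(7) = -18.
On each subinterval the trapezoid contributes (Δt_i/2)·[f(t_{i-1}) + f(t_i)].
Sum = -54.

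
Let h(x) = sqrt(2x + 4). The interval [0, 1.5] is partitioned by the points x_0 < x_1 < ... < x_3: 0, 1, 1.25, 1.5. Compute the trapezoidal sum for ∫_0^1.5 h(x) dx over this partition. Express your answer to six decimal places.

3.499027

Subinterval widths: 1, 0.25, 0.25.
h(0) ≈ 2.000000, h(1) ≈ 2.449490, h(1.25) ≈ 2.549510, h(1.5) ≈ 2.645751.
On each subinterval the trapezoid contributes (Δx_i/2)·[h(x_{i-1}) + h(x_i)].
Sum ≈ 3.499027.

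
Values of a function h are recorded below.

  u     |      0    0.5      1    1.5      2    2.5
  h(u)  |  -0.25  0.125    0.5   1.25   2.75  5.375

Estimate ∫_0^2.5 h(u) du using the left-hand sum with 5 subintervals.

Δu = 0.5.
Sum = 0.5·[(-0.25) + 0.125 + 0.5 + 1.25 + 2.75] = 2.1875.

2.1875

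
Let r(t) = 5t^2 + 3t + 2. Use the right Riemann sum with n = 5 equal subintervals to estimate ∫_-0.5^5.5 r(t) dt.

442.5

Δt = (5.5 − (-0.5))/5 = 1.2.
Right endpoints: 0.7, 1.9, 3.1, 4.3, 5.5.
r(0.7) = 6.55, r(1.9) = 25.75, r(3.1) = 59.35, r(4.3) = 107.35, r(5.5) = 169.75.
Sum = Δt · [r(0.7) + r(1.9) + r(3.1) + r(4.3) + r(5.5)].
Sum = 442.5.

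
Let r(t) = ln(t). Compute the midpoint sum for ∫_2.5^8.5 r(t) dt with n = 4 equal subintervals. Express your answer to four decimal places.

Δt = (8.5 − 2.5)/4 = 1.5.
Midpoints: 3.25, 4.75, 6.25, 7.75.
r(3.25) ≈ 1.1787, r(4.75) ≈ 1.5581, r(6.25) ≈ 1.8326, r(7.75) ≈ 2.0477.
Sum = Δt · [r(3.25) + r(4.75) + r(6.25) + r(7.75)].
Sum ≈ 9.9256.

9.9256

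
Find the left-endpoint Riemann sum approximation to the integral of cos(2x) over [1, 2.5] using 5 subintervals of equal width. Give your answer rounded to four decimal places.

Δx = (2.5 − 1)/5 = 0.3.
Left endpoints: 1, 1.3, 1.6, 1.9, 2.2.
f(1) ≈ -0.4161, f(1.3) ≈ -0.8569, f(1.6) ≈ -0.9983, f(1.9) ≈ -0.7910, f(2.2) ≈ -0.3073.
Sum = Δx · [f(1) + f(1.3) + f(1.6) + f(1.9) + f(2.2)].
Sum ≈ -1.0109.

-1.0109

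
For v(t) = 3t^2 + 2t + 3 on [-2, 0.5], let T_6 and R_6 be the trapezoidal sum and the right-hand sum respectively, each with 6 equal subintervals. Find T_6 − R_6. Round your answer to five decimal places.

T_6 ≈ 12.0920139.
R_6 ≈ 10.7899306.
T_6 − R_6 ≈ 1.30208.

1.30208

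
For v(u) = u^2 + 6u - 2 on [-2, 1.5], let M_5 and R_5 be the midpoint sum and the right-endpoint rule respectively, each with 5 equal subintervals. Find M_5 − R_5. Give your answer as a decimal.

M_5 = -8.60125.
R_5 = -1.435.
M_5 − R_5 = -7.16625.

-7.16625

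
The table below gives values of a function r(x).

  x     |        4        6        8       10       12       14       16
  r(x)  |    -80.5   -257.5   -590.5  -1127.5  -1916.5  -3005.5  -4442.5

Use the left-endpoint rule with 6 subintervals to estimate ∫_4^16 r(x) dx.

Δx = 2.
Sum = 2·[(-80.5) + (-257.5) + (-590.5) + (-1127.5) + (-1916.5) + (-3005.5)] = -13956.

-13956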